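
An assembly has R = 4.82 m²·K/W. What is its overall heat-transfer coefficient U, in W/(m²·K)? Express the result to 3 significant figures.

U = 1/R = 1/4.82 = 0.2075

0.207 W/(m²·K)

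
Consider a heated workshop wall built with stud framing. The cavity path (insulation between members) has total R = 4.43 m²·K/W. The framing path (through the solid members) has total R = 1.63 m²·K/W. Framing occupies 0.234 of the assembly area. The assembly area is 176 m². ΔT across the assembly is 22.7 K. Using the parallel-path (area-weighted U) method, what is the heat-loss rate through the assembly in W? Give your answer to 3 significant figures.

1260 W

U_eff = 0.766/4.43 + 0.234/1.63 = 0.1729 + 0.1436 = 0.3165
R_eff = 1/U_eff = 3.16 m²·K/W
Q = 176 × 22.7 / 3.16 = 1264 W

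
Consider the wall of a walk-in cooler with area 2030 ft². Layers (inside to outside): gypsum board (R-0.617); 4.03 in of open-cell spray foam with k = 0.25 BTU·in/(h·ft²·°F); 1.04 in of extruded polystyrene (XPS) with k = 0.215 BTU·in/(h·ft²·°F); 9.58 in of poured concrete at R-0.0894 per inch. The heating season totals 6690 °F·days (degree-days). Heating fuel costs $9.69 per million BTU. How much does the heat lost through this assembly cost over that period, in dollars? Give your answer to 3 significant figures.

4.03/0.25 = 16.12
1.04/0.215 = 4.837
9.58 × 0.0894 = 0.8565
R_total = 0.617 + 16.12 + 4.837 + 0.8565 = 22.43 ft²·°F·h/BTU
E = A × HDD × 24 / R = 2030 × 6690 × 24 / 22.43 = 14530000 BTU
Cost = 14530000/10⁶ × 9.69 = $140.8

141 dollars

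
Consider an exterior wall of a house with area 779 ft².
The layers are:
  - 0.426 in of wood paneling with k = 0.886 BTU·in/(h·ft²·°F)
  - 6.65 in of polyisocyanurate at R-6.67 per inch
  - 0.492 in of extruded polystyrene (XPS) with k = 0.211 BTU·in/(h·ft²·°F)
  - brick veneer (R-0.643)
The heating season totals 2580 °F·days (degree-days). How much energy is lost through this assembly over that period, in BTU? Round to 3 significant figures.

0.426/0.886 = 0.4808
6.65 × 6.67 = 44.36
0.492/0.211 = 2.332
R_total = 0.4808 + 44.36 + 2.332 + 0.643 = 47.81 ft²·°F·h/BTU
E = A × HDD × 24 / R = 779 × 2580 × 24 / 47.81 = 1009000 BTU

1010000 BTU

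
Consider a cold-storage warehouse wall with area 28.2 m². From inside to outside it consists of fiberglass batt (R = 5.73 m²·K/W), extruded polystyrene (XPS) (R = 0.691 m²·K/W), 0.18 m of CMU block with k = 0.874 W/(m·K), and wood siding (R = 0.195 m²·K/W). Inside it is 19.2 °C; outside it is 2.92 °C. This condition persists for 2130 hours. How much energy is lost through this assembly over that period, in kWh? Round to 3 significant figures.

143 kWh

0.18/0.874 = 0.2059
R_total = 5.73 + 0.691 + 0.2059 + 0.195 = 6.822 m²·K/W
Q = 28.2 × (19.2 − 2.92) / 6.822 = 67.3 W
E = 67.3 W × 2130 h / 1000 = 143.3 kWh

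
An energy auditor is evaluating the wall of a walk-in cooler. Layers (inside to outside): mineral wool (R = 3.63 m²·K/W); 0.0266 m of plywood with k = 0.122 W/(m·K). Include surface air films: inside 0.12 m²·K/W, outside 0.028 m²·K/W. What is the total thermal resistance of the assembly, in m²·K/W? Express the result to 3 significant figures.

4.00 m²·K/W

0.0266/0.122 = 0.218
R_total = 0.12 + 3.63 + 0.218 + 0.028 = 3.996 m²·K/W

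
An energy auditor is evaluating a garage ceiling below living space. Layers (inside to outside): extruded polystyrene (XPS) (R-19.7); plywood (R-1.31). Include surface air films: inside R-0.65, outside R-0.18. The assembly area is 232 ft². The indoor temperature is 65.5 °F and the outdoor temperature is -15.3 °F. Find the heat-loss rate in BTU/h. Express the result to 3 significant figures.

858 BTU/h

R_total = 0.65 + 19.7 + 1.31 + 0.18 = 21.84 ft²·°F·h/BTU
Q = A·ΔT/R = 232 × (65.5 − (-15.3)) / 21.84 = 858.3 BTU/h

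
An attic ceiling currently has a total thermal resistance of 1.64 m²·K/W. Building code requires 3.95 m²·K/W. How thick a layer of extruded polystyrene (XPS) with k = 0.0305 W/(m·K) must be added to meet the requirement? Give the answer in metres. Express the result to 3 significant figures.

ΔR = 3.95 − 1.64 = 2.31 m²·K/W
L = ΔR × k = 2.31 × 0.0305 = 0.07046 m

0.0705 m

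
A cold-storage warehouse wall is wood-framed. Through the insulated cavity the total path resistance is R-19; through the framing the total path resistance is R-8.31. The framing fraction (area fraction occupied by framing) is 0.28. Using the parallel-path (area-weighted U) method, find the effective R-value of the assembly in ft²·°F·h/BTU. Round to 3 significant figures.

U_eff = 0.72/19 + 0.28/8.31 = 0.03789 + 0.03369 = 0.07159
R_eff = 1/U_eff = 13.97 ft²·°F·h/BTU

14.0 ft²·°F·h/BTU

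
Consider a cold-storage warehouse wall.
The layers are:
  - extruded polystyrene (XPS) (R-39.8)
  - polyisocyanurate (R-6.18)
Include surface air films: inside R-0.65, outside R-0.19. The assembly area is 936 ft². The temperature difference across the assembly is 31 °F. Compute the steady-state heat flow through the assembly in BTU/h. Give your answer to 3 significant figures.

R_total = 0.65 + 39.8 + 6.18 + 0.19 = 46.82 ft²·°F·h/BTU
Q = A·ΔT/R = 936 × 31 / 46.82 = 619.7 BTU/h

620 BTU/h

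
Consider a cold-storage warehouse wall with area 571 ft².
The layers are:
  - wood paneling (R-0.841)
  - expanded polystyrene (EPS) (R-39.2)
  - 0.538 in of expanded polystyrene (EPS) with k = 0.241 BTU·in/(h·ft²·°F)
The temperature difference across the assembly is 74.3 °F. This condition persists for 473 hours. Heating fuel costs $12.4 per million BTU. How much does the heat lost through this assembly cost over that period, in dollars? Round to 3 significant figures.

5.89 dollars

0.538/0.241 = 2.232
R_total = 0.841 + 39.2 + 2.232 = 42.27 ft²·°F·h/BTU
Q = 571 × 74.3 / 42.27 = 1004 BTU/h
E = 1004 × 473 = 474700 BTU
Cost = 474700/10⁶ × 12.4 = $5.886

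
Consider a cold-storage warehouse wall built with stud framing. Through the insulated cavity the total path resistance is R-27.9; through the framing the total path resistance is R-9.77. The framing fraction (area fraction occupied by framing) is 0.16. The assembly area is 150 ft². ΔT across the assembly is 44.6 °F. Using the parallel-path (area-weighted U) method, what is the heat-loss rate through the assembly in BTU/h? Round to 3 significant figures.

U_eff = 0.84/27.9 + 0.16/9.77 = 0.03011 + 0.01638 = 0.04648
R_eff = 1/U_eff = 21.51 ft²·°F·h/BTU
Q = 150 × 44.6 / 21.51 = 311 BTU/h

311 BTU/h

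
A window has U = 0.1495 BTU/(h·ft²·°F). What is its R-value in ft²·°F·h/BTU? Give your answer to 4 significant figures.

R = 1/U = 1/0.1495 = 6.689

6.689 ft²·°F·h/BTU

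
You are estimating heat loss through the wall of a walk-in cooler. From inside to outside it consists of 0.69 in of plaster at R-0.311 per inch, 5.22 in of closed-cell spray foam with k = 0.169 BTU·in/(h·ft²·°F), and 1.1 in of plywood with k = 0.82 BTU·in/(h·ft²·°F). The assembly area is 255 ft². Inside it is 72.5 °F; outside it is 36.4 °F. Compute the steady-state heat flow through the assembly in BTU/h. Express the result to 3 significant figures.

284 BTU/h

0.69 × 0.311 = 0.2146
5.22/0.169 = 30.89
1.1/0.82 = 1.341
R_total = 0.2146 + 30.89 + 1.341 = 32.44 ft²·°F·h/BTU
Q = A·ΔT/R = 255 × (72.5 − 36.4) / 32.44 = 283.7 BTU/h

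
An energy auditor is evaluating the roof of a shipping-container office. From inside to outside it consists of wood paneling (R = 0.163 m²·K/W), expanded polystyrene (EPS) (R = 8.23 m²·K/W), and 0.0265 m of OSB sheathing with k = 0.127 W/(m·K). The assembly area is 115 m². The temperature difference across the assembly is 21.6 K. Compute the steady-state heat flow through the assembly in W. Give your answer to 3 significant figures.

0.0265/0.127 = 0.2087
R_total = 0.163 + 8.23 + 0.2087 = 8.602 m²·K/W
Q = A·ΔT/R = 115 × 21.6 / 8.602 = 288.8 W

289 W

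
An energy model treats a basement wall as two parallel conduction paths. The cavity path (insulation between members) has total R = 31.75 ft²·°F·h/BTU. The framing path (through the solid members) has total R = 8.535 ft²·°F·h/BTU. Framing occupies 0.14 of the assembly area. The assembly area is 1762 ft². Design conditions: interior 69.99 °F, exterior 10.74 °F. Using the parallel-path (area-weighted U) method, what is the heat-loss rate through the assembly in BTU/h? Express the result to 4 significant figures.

U_eff = 0.86/31.75 + 0.14/8.535 = 0.027087 + 0.016403 = 0.04349
R_eff = 1/U_eff = 22.994 ft²·°F·h/BTU
Q = 1762 × (69.99 − 10.74) / 22.994 = 4540.3 BTU/h

4540 BTU/h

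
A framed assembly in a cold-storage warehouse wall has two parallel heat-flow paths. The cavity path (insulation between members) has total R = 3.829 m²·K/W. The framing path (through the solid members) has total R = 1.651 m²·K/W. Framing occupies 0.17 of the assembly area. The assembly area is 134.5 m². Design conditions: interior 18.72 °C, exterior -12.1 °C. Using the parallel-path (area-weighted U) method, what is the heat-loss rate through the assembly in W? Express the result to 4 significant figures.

1325 W

U_eff = 0.83/3.829 + 0.17/1.651 = 0.21677 + 0.10297 = 0.31973
R_eff = 1/U_eff = 3.1276 m²·K/W
Q = 134.5 × (18.72 − (-12.1)) / 3.1276 = 1325.4 W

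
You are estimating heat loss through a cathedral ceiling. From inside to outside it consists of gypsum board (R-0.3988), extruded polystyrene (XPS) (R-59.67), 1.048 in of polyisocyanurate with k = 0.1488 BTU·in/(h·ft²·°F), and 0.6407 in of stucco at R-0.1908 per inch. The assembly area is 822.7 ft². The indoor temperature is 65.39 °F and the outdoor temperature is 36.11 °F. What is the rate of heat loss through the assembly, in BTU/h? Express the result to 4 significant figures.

1.048/0.1488 = 7.043
0.6407 × 0.1908 = 0.12225
R_total = 0.3988 + 59.67 + 7.043 + 0.12225 = 67.234 ft²·°F·h/BTU
Q = A·ΔT/R = 822.7 × (65.39 − 36.11) / 67.234 = 358.28 BTU/h

358.3 BTU/h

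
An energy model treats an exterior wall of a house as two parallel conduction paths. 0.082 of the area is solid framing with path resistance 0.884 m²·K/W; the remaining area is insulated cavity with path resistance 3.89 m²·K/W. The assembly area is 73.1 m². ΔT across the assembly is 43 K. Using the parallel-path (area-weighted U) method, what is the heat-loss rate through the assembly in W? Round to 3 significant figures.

1030 W

U_eff = 0.918/3.89 + 0.082/0.884 = 0.236 + 0.09276 = 0.3287
R_eff = 1/U_eff = 3.042 m²·K/W
Q = 73.1 × 43 / 3.042 = 1033 W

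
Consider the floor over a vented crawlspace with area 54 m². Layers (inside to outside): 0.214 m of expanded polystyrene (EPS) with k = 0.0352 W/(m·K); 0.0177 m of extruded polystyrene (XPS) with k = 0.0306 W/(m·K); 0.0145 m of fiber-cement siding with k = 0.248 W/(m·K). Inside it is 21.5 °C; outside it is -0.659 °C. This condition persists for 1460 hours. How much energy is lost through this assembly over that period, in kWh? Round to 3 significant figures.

0.214/0.0352 = 6.08
0.0177/0.0306 = 0.5784
0.0145/0.248 = 0.05847
R_total = 6.08 + 0.5784 + 0.05847 = 6.716 m²·K/W
Q = 54 × (21.5 − (-0.659)) / 6.716 = 178.2 W
E = 178.2 W × 1460 h / 1000 = 260.1 kWh

260 kWh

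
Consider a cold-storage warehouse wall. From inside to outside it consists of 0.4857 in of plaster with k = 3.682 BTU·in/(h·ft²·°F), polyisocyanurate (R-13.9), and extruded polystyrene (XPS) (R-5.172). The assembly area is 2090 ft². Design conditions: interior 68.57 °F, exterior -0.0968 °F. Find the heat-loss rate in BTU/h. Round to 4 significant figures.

0.4857/3.682 = 0.13191
R_total = 0.13191 + 13.9 + 5.172 = 19.204 ft²·°F·h/BTU
Q = A·ΔT/R = 2090 × (68.57 − (-0.0968)) / 19.204 = 7473.1 BTU/h

7473 BTU/h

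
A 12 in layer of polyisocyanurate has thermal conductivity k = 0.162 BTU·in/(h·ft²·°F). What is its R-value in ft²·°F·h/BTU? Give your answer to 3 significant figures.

74.1 ft²·°F·h/BTU

R = L/k = 12/0.162 = 74.07 ft²·°F·h/BTU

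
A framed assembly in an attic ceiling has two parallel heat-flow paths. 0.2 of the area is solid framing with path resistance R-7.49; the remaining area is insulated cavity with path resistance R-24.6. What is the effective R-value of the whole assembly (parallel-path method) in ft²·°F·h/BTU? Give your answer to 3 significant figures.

16.9 ft²·°F·h/BTU

U_eff = 0.8/24.6 + 0.2/7.49 = 0.03252 + 0.0267 = 0.05922
R_eff = 1/U_eff = 16.89 ft²·°F·h/BTU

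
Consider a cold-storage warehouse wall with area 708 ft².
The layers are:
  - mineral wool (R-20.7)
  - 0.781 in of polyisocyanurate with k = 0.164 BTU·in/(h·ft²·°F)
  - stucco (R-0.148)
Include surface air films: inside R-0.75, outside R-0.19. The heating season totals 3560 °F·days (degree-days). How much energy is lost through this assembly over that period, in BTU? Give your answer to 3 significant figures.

2280000 BTU

0.781/0.164 = 4.762
R_total = 0.75 + 20.7 + 4.762 + 0.148 + 0.19 = 26.55 ft²·°F·h/BTU
E = A × HDD × 24 / R = 708 × 3560 × 24 / 26.55 = 2278000 BTU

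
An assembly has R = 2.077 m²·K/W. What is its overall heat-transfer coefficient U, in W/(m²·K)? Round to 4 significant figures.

U = 1/R = 1/2.077 = 0.48146

0.4815 W/(m²·K)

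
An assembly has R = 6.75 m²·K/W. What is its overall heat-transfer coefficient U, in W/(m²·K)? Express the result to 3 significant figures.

U = 1/R = 1/6.75 = 0.1481

0.148 W/(m²·K)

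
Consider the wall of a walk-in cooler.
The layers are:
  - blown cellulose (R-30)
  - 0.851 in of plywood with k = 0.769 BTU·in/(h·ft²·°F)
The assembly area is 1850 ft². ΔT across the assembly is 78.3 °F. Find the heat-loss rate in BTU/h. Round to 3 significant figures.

0.851/0.769 = 1.107
R_total = 30 + 1.107 = 31.11 ft²·°F·h/BTU
Q = A·ΔT/R = 1850 × 78.3 / 31.11 = 4657 BTU/h

4660 BTU/h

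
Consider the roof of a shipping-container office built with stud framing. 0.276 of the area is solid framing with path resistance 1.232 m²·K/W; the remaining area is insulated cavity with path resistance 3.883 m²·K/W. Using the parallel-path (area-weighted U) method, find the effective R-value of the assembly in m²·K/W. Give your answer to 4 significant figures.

U_eff = 0.724/3.883 + 0.276/1.232 = 0.18645 + 0.22403 = 0.41048
R_eff = 1/U_eff = 2.4362 m²·K/W

2.436 m²·K/W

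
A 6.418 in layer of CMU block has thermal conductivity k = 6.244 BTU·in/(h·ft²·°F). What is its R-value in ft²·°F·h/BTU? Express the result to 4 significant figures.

1.028 ft²·°F·h/BTU

R = L/k = 6.418/6.244 = 1.0279 ft²·°F·h/BTU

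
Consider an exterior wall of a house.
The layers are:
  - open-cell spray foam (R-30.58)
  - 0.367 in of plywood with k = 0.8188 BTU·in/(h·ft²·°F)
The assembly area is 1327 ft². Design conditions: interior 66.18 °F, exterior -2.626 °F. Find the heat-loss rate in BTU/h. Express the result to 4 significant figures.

2943 BTU/h

0.367/0.8188 = 0.44822
R_total = 30.58 + 0.44822 = 31.028 ft²·°F·h/BTU
Q = A·ΔT/R = 1327 × (66.18 − (-2.626)) / 31.028 = 2942.7 BTU/h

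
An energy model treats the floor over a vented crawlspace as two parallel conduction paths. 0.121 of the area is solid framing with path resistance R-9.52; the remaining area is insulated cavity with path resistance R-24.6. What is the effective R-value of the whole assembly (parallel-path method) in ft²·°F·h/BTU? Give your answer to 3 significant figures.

U_eff = 0.879/24.6 + 0.121/9.52 = 0.03573 + 0.01271 = 0.04844
R_eff = 1/U_eff = 20.64 ft²·°F·h/BTU

20.6 ft²·°F·h/BTU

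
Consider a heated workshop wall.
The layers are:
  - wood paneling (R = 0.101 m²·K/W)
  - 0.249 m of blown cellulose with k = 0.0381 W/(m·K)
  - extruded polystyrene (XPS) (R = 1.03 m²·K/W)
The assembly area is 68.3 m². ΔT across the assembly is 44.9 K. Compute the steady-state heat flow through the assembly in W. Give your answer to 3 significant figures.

0.249/0.0381 = 6.535
R_total = 0.101 + 6.535 + 1.03 = 7.666 m²·K/W
Q = A·ΔT/R = 68.3 × 44.9 / 7.666 = 400 W

400 W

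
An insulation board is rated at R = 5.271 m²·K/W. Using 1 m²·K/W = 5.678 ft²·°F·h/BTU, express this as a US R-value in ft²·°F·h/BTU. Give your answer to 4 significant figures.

R_US = 5.271 × 5.678 = 29.929

29.93 ft²·°F·h/BTU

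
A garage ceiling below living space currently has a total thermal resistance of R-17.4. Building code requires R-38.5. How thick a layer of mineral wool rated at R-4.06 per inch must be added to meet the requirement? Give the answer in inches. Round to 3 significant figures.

5.20 in

ΔR = 38.5 − 17.4 = 21.1 ft²·°F·h/BTU
L = ΔR / (R/in) = 21.1/4.06 = 5.197 in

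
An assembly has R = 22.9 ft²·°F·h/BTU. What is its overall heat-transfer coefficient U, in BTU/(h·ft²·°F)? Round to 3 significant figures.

U = 1/R = 1/22.9 = 0.04367

0.0437 BTU/(h·ft²·°F)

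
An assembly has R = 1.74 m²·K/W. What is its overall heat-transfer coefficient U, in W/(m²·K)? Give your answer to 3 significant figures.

0.575 W/(m²·K)

U = 1/R = 1/1.74 = 0.5747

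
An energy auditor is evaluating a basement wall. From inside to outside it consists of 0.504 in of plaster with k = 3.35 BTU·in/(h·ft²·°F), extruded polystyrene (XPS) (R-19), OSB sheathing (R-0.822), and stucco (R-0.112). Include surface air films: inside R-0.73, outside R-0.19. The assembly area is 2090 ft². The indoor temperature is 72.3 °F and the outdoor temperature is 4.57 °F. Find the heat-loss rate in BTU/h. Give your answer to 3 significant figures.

0.504/3.35 = 0.1504
R_total = 0.73 + 0.1504 + 19 + 0.822 + 0.112 + 0.19 = 21 ft²·°F·h/BTU
Q = A·ΔT/R = 2090 × (72.3 − 4.57) / 21 = 6739 BTU/h

6740 BTU/h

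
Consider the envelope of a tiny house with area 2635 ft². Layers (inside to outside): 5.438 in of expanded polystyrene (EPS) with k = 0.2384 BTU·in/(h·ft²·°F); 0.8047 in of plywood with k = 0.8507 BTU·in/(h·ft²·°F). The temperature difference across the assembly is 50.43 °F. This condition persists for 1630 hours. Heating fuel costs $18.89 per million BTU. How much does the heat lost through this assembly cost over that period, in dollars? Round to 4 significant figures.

5.438/0.2384 = 22.81
0.8047/0.8507 = 0.94593
R_total = 22.81 + 0.94593 = 23.756 ft²·°F·h/BTU
Q = 2635 × 50.43 / 23.756 = 5593.6 BTU/h
E = 5593.6 × 1630 = 9117500 BTU
Cost = 9117500/10⁶ × 18.89 = $172.23

172.2 dollars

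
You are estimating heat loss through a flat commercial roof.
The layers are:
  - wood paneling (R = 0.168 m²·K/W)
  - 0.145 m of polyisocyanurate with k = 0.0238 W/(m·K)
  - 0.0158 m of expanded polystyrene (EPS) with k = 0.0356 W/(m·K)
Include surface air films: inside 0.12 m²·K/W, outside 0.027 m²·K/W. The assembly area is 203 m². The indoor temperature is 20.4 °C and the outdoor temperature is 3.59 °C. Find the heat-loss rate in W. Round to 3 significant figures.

0.145/0.0238 = 6.092
0.0158/0.0356 = 0.4438
R_total = 0.12 + 0.168 + 6.092 + 0.4438 + 0.027 = 6.851 m²·K/W
Q = A·ΔT/R = 203 × (20.4 − 3.59) / 6.851 = 498.1 W

498 W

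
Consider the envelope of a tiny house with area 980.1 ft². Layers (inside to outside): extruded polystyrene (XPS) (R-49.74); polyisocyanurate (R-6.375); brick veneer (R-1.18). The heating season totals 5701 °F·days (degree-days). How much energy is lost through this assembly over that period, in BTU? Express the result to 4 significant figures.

R_total = 49.74 + 6.375 + 1.18 = 57.295 ft²·°F·h/BTU
E = A × HDD × 24 / R = 980.1 × 5701 × 24 / 57.295 = 2340500 BTU

2341000 BTU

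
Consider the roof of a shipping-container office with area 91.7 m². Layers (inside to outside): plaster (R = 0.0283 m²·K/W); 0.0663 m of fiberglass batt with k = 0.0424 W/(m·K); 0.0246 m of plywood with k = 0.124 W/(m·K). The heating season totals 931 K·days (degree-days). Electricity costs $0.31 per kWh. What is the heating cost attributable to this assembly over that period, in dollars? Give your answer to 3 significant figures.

0.0663/0.0424 = 1.564
0.0246/0.124 = 0.1984
R_total = 0.0283 + 1.564 + 0.1984 = 1.79 m²·K/W
E = A × HDD × 24 / R / 1000 = 91.7 × 931 × 24 / 1.79 / 1000 = 1144 kWh
Cost = 1144 × 0.31 = $354.8

355 dollars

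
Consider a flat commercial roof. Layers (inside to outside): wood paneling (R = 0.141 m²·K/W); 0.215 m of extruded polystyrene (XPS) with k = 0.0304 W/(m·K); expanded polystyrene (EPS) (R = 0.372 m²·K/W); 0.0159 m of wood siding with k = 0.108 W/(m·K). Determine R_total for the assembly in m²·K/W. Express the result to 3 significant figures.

0.215/0.0304 = 7.072
0.0159/0.108 = 0.1472
R_total = 0.141 + 7.072 + 0.372 + 0.1472 = 7.733 m²·K/W

7.73 m²·K/W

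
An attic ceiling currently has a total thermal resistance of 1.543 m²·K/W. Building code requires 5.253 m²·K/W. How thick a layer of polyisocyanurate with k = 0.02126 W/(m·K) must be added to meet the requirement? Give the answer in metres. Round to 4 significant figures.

0.07887 m

ΔR = 5.253 − 1.543 = 3.71 m²·K/W
L = ΔR × k = 3.71 × 0.02126 = 0.078875 m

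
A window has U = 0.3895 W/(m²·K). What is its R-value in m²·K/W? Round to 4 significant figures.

R = 1/U = 1/0.3895 = 2.5674

2.567 m²·K/W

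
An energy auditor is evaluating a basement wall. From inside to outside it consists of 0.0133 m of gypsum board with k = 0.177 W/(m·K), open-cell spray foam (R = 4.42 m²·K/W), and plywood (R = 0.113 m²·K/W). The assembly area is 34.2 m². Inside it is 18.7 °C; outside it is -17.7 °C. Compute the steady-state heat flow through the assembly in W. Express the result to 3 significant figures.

0.0133/0.177 = 0.07514
R_total = 0.07514 + 4.42 + 0.113 = 4.608 m²·K/W
Q = A·ΔT/R = 34.2 × (18.7 − (-17.7)) / 4.608 = 270.1 W

270 W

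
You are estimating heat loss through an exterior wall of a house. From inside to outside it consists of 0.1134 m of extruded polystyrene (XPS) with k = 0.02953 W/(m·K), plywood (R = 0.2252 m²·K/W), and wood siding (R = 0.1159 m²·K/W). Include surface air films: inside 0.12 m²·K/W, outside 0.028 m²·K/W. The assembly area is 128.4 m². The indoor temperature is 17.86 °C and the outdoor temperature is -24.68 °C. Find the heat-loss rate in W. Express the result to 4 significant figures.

1262 W

0.1134/0.02953 = 3.8402
R_total = 0.12 + 3.8402 + 0.2252 + 0.1159 + 0.028 = 4.3293 m²·K/W
Q = A·ΔT/R = 128.4 × (17.86 − (-24.68)) / 4.3293 = 1261.7 W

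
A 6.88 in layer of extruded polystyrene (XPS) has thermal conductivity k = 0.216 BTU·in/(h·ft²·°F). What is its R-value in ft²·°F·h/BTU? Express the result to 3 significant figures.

R = L/k = 6.88/0.216 = 31.85 ft²·°F·h/BTU

31.9 ft²·°F·h/BTU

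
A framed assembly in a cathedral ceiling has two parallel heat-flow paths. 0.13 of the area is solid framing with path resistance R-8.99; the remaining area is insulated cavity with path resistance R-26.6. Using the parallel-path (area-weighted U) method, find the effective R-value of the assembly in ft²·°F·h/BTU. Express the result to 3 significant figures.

U_eff = 0.87/26.6 + 0.13/8.99 = 0.03271 + 0.01446 = 0.04717
R_eff = 1/U_eff = 21.2 ft²·°F·h/BTU

21.2 ft²·°F·h/BTU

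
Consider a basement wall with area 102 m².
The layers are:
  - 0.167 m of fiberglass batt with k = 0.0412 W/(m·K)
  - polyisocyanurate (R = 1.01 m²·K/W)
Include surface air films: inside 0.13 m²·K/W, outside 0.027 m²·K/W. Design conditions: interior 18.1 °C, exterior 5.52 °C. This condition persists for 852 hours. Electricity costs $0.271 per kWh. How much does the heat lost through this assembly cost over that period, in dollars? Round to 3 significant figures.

56.8 dollars

0.167/0.0412 = 4.053
R_total = 0.13 + 4.053 + 1.01 + 0.027 = 5.22 m²·K/W
Q = 102 × (18.1 − 5.52) / 5.22 = 245.8 W
E = 245.8 W × 852 h / 1000 = 209.4 kWh
Cost = 209.4 × 0.271 = $56.75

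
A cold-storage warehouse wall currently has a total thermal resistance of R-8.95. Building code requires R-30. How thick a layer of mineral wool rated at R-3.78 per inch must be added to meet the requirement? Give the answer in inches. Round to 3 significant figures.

5.57 in

ΔR = 30 − 8.95 = 21.05 ft²·°F·h/BTU
L = ΔR / (R/in) = 21.05/3.78 = 5.569 in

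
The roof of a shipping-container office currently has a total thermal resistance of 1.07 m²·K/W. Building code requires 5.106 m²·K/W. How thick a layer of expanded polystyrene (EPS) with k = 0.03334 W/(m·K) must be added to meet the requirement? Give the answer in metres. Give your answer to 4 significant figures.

ΔR = 5.106 − 1.07 = 4.036 m²·K/W
L = ΔR × k = 4.036 × 0.03334 = 0.13456 m

0.1346 m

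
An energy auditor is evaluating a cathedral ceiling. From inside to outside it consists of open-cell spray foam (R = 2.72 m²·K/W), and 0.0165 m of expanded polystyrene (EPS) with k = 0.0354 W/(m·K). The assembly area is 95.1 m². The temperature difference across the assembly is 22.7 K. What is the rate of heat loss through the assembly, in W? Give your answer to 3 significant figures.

678 W

0.0165/0.0354 = 0.4661
R_total = 2.72 + 0.4661 = 3.186 m²·K/W
Q = A·ΔT/R = 95.1 × 22.7 / 3.186 = 677.6 W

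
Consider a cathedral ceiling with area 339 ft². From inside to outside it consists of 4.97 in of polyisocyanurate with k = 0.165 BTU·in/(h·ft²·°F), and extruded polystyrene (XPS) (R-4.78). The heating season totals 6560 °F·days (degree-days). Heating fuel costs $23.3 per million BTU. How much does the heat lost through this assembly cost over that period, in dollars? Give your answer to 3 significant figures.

35.6 dollars

4.97/0.165 = 30.12
R_total = 30.12 + 4.78 = 34.9 ft²·°F·h/BTU
E = A × HDD × 24 / R = 339 × 6560 × 24 / 34.9 = 1529000 BTU
Cost = 1529000/10⁶ × 23.3 = $35.63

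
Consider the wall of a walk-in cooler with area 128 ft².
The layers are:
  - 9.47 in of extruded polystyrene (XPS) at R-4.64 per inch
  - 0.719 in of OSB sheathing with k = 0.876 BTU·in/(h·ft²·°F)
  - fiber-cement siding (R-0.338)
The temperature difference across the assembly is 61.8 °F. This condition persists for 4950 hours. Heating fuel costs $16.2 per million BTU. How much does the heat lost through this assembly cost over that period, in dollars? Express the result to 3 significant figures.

14.1 dollars

9.47 × 4.64 = 43.94
0.719/0.876 = 0.8208
R_total = 43.94 + 0.8208 + 0.338 = 45.1 ft²·°F·h/BTU
Q = 128 × 61.8 / 45.1 = 175.4 BTU/h
E = 175.4 × 4950 = 868200 BTU
Cost = 868200/10⁶ × 16.2 = $14.07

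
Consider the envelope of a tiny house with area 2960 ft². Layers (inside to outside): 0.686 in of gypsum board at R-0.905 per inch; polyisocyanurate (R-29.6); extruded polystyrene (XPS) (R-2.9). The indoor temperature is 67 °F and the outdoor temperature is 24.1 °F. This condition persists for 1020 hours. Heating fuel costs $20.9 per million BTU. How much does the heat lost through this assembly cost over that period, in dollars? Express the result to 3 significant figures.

0.686 × 0.905 = 0.6208
R_total = 0.6208 + 29.6 + 2.9 = 33.12 ft²·°F·h/BTU
Q = 2960 × (67 − 24.1) / 33.12 = 3834 BTU/h
E = 3834 × 1020 = 3911000 BTU
Cost = 3911000/10⁶ × 20.9 = $81.73

81.7 dollars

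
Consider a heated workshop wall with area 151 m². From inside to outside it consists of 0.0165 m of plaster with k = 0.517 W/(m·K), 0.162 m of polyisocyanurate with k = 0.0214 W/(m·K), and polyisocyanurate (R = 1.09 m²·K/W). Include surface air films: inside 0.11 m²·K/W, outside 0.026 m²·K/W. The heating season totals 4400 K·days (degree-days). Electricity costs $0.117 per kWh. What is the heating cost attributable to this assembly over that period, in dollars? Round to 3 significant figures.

211 dollars

0.0165/0.517 = 0.03191
0.162/0.0214 = 7.57
R_total = 0.11 + 0.03191 + 7.57 + 1.09 + 0.026 = 8.828 m²·K/W
E = A × HDD × 24 / R / 1000 = 151 × 4400 × 24 / 8.828 / 1000 = 1806 kWh
Cost = 1806 × 0.117 = $211.3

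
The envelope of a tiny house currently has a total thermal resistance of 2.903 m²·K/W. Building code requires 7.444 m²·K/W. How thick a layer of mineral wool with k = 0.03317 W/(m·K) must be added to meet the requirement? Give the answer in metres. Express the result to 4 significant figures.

0.1506 m

ΔR = 7.444 − 2.903 = 4.541 m²·K/W
L = ΔR × k = 4.541 × 0.03317 = 0.15062 m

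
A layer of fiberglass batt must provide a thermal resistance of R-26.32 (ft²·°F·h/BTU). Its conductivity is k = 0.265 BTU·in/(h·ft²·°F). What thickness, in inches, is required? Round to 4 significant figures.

6.975 in

L = R × k = 26.32 × 0.265 = 6.9748 in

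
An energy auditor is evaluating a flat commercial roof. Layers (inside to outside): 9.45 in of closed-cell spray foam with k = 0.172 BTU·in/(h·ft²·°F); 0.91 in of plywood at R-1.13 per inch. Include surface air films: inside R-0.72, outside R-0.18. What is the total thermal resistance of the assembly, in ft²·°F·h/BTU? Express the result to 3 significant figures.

56.9 ft²·°F·h/BTU

9.45/0.172 = 54.94
0.91 × 1.13 = 1.028
R_total = 0.72 + 54.94 + 1.028 + 0.18 = 56.87 ft²·°F·h/BTU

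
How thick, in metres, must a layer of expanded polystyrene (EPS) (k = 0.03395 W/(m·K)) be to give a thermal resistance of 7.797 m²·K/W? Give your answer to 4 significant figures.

0.2647 m

L = R·k = 7.797 × 0.03395 = 0.26471 m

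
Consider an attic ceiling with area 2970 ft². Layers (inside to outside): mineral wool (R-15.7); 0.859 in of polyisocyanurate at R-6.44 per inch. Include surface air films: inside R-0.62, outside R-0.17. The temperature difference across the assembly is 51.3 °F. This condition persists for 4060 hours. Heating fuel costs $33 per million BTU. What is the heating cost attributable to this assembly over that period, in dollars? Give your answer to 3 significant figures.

927 dollars

0.859 × 6.44 = 5.532
R_total = 0.62 + 15.7 + 5.532 + 0.17 = 22.02 ft²·°F·h/BTU
Q = 2970 × 51.3 / 22.02 = 6919 BTU/h
E = 6919 × 4060 = 28090000 BTU
Cost = 28090000/10⁶ × 33 = $927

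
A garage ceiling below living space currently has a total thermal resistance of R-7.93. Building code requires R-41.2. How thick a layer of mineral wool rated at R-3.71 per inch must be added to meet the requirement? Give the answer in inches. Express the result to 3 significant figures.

ΔR = 41.2 − 7.93 = 33.27 ft²·°F·h/BTU
L = ΔR / (R/in) = 33.27/3.71 = 8.968 in

8.97 in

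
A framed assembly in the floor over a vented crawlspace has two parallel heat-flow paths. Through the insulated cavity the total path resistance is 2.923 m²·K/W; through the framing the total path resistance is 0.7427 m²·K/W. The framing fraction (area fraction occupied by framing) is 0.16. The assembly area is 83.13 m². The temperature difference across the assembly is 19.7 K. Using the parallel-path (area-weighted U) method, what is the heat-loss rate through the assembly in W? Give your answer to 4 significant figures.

U_eff = 0.84/2.923 + 0.16/0.7427 = 0.28738 + 0.21543 = 0.50281
R_eff = 1/U_eff = 1.9888 m²·K/W
Q = 83.13 × 19.7 / 1.9888 = 823.43 W

823.4 W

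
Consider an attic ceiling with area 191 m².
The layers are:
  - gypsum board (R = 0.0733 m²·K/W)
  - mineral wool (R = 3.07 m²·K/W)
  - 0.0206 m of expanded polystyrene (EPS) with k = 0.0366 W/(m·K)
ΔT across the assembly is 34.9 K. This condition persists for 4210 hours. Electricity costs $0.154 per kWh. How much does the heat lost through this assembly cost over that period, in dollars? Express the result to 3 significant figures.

1170 dollars

0.0206/0.0366 = 0.5628
R_total = 0.0733 + 3.07 + 0.5628 = 3.706 m²·K/W
Q = 191 × 34.9 / 3.706 = 1799 W
E = 1799 W × 4210 h / 1000 = 7572 kWh
Cost = 7572 × 0.154 = $1166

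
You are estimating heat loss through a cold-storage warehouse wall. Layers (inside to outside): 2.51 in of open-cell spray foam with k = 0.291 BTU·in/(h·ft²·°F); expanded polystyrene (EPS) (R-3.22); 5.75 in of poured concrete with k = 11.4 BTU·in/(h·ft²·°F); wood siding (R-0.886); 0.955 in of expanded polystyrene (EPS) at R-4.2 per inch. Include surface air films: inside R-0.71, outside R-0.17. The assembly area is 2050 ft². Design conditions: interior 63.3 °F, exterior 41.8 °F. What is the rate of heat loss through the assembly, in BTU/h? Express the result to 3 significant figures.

2430 BTU/h

2.51/0.291 = 8.625
5.75/11.4 = 0.5044
0.955 × 4.2 = 4.011
R_total = 0.71 + 8.625 + 3.22 + 0.5044 + 0.886 + 4.011 + 0.17 = 18.13 ft²·°F·h/BTU
Q = A·ΔT/R = 2050 × (63.3 − 41.8) / 18.13 = 2431 BTU/h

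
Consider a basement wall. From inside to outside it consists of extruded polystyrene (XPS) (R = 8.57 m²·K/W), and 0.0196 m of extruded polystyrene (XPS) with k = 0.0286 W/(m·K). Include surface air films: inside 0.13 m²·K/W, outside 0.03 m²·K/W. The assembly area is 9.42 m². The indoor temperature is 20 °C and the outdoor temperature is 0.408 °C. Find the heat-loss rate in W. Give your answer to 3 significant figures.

0.0196/0.0286 = 0.6853
R_total = 0.13 + 8.57 + 0.6853 + 0.03 = 9.415 m²·K/W
Q = A·ΔT/R = 9.42 × (20 − 0.408) / 9.415 = 19.6 W

19.6 W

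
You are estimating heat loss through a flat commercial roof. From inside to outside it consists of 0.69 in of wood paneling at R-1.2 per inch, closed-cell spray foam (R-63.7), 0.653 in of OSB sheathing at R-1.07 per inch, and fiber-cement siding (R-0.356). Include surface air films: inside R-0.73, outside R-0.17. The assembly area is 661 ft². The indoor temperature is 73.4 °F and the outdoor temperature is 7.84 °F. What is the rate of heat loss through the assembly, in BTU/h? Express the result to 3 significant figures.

0.69 × 1.2 = 0.828
0.653 × 1.07 = 0.6987
R_total = 0.73 + 0.828 + 63.7 + 0.6987 + 0.356 + 0.17 = 66.48 ft²·°F·h/BTU
Q = A·ΔT/R = 661 × (73.4 − 7.84) / 66.48 = 651.8 BTU/h

652 BTU/h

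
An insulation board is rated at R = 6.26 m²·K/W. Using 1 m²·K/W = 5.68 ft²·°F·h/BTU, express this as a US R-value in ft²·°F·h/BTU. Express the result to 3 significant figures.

35.6 ft²·°F·h/BTU

R_US = 6.26 × 5.68 = 35.56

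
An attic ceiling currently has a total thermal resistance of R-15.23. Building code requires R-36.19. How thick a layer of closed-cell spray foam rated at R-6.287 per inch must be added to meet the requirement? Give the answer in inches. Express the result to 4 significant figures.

3.334 in

ΔR = 36.19 − 15.23 = 20.96 ft²·°F·h/BTU
L = ΔR / (R/in) = 20.96/6.287 = 3.3339 in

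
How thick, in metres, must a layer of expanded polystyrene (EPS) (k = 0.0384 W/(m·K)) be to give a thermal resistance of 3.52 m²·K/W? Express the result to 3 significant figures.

0.135 m

L = R·k = 3.52 × 0.0384 = 0.1352 m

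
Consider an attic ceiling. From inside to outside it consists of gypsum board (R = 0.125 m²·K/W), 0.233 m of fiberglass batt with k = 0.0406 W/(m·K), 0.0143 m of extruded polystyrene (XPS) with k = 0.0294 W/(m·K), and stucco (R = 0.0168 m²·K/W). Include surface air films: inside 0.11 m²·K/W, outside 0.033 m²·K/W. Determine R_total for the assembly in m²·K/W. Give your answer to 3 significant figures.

0.233/0.0406 = 5.739
0.0143/0.0294 = 0.4864
R_total = 0.11 + 0.125 + 5.739 + 0.4864 + 0.0168 + 0.033 = 6.51 m²·K/W

6.51 m²·K/W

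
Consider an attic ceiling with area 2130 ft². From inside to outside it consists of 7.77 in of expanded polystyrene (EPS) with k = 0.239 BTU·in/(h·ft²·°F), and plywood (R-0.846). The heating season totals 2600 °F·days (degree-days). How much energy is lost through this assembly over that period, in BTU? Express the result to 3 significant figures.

7.77/0.239 = 32.51
R_total = 32.51 + 0.846 = 33.36 ft²·°F·h/BTU
E = A × HDD × 24 / R = 2130 × 2600 × 24 / 33.36 = 3985000 BTU

3980000 BTU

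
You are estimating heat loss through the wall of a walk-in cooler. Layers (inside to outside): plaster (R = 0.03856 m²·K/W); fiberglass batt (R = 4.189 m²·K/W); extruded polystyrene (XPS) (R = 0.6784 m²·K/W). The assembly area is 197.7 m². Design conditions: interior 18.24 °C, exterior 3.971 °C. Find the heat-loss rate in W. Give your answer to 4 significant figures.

R_total = 0.03856 + 4.189 + 0.6784 = 4.906 m²·K/W
Q = A·ΔT/R = 197.7 × (18.24 − 3.971) / 4.906 = 575.01 W

575.0 W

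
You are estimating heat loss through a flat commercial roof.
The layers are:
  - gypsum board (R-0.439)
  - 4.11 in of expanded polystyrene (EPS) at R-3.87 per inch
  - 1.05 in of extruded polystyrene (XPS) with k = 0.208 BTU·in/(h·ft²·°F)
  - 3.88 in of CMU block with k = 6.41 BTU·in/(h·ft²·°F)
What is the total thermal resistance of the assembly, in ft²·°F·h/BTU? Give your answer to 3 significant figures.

22.0 ft²·°F·h/BTU

4.11 × 3.87 = 15.91
1.05/0.208 = 5.048
3.88/6.41 = 0.6053
R_total = 0.439 + 15.91 + 5.048 + 0.6053 = 22 ft²·°F·h/BTU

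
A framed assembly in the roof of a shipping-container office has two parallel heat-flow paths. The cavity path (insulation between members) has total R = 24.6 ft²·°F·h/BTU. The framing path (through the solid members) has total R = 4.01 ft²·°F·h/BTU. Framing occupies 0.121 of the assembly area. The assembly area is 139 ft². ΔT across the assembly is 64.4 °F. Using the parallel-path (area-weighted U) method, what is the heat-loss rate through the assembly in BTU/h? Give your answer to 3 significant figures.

U_eff = 0.879/24.6 + 0.121/4.01 = 0.03573 + 0.03017 = 0.06591
R_eff = 1/U_eff = 15.17 ft²·°F·h/BTU
Q = 139 × 64.4 / 15.17 = 590 BTU/h

590 BTU/h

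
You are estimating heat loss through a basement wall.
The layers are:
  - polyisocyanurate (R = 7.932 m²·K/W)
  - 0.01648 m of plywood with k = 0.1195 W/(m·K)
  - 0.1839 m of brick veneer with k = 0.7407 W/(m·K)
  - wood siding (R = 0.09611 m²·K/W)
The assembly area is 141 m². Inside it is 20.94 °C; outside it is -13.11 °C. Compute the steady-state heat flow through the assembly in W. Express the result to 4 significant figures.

0.01648/0.1195 = 0.13791
0.1839/0.7407 = 0.24828
R_total = 7.932 + 0.13791 + 0.24828 + 0.09611 = 8.4143 m²·K/W
Q = A·ΔT/R = 141 × (20.94 − (-13.11)) / 8.4143 = 570.58 W

570.6 W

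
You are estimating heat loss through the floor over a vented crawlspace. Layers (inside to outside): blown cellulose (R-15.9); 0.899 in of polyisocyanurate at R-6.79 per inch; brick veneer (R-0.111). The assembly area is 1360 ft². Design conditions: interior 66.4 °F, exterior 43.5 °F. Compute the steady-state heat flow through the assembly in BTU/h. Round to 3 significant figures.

1410 BTU/h

0.899 × 6.79 = 6.104
R_total = 15.9 + 6.104 + 0.111 = 22.12 ft²·°F·h/BTU
Q = A·ΔT/R = 1360 × (66.4 − 43.5) / 22.12 = 1408 BTU/h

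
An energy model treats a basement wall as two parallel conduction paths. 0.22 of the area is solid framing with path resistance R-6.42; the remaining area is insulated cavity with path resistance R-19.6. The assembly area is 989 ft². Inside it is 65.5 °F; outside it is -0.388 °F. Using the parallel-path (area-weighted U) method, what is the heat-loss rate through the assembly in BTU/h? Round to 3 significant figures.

U_eff = 0.78/19.6 + 0.22/6.42 = 0.0398 + 0.03427 = 0.07406
R_eff = 1/U_eff = 13.5 ft²·°F·h/BTU
Q = 989 × (65.5 − (-0.388)) / 13.5 = 4826 BTU/h

4830 BTU/h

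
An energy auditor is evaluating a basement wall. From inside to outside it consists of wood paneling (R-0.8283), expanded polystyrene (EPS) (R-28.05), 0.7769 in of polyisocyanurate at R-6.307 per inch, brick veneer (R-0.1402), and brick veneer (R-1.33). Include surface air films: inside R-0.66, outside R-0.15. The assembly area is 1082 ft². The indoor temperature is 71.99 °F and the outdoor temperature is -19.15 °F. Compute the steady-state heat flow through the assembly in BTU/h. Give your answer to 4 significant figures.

2735 BTU/h

0.7769 × 6.307 = 4.8999
R_total = 0.66 + 0.8283 + 28.05 + 4.8999 + 0.1402 + 1.33 + 0.15 = 36.058 ft²·°F·h/BTU
Q = A·ΔT/R = 1082 × (71.99 − (-19.15)) / 36.058 = 2734.8 BTU/h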